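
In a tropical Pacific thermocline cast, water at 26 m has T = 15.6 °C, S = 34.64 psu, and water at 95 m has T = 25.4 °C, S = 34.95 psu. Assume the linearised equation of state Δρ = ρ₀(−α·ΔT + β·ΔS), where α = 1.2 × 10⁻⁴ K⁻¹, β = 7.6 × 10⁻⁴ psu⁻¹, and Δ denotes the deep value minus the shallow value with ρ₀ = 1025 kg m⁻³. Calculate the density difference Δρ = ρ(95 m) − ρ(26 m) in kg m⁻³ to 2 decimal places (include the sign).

ΔT = +9.8 K, ΔS = +0.31 psu (deep − shallow).
Δρ/ρ₀ = −(1.2 × 10⁻⁴)(+9.8) + (7.6 × 10⁻⁴)(+0.31) = -9.404 × 10⁻⁴.
Δρ = 1025 × (-9.404 × 10⁻⁴) = -0.96 kg m⁻³.
Negative Δρ: lighter below, statically unstable.

-0.96 kg m⁻³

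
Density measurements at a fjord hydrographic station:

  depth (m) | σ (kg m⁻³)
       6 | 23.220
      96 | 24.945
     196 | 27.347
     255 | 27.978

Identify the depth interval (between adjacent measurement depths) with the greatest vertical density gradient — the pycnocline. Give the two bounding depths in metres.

Compute the density gradient over each adjacent pair:
  6–96 m: Δρ/Δz = 1.725/90 = 0.019 kg m⁻⁴
  96–196 m: Δρ/Δz = 2.402/100 = 0.024 kg m⁻⁴
  196–255 m: Δρ/Δz = 0.631/59 = 0.011 kg m⁻⁴
The largest gradient is in the 96–196 m interval — the pycnocline.

96–196 m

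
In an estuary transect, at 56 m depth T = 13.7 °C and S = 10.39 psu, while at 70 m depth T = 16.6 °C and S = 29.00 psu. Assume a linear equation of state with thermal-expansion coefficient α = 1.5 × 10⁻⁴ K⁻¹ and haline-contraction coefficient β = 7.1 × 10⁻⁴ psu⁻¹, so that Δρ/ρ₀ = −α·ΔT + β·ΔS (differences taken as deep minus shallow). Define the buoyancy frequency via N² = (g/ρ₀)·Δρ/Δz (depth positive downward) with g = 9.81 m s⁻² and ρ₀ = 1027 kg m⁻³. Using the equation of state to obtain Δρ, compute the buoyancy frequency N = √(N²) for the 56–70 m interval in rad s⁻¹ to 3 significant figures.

0.0946 rad s⁻¹

ΔT = +2.9 K, ΔS = +18.61 psu (deep − shallow).
Δρ/ρ₀ = −αΔT + βΔS = -4.35 × 10⁻⁴ + 0.0132131 = 0.0127781, so Δρ ≈ 13.12 kg m⁻³.
N² = (g/ρ₀)·Δρ/Δz = g·(Δρ/ρ₀)/Δz = 9.81 × 0.0127781 / 14 = 8.9538 × 10⁻³ s⁻².
N = √(8.9538 × 10⁻³) = 0.094625 rad s⁻¹ ≈ 0.0946 rad s⁻¹.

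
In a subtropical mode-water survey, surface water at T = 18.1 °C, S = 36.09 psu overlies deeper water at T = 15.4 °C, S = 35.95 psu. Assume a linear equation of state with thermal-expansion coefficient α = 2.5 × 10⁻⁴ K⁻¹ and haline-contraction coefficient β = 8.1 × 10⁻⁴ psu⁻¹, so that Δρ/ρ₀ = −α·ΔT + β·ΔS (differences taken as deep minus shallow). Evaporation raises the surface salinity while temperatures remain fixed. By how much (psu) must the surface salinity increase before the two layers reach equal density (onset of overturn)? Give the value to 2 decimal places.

0.69 psu

Neutral buoyancy requires −α(T_deep − T_surf) + β(S_deep − S_surf′) = 0.
S_surf′ = S_deep − (α/β)·ΔT = 35.95 − (2.5 × 10⁻⁴/8.1 × 10⁻⁴)·(-2.7) = 36.7833 psu.
Increase required: 36.7833 − 36.09 = 0.6933 psu.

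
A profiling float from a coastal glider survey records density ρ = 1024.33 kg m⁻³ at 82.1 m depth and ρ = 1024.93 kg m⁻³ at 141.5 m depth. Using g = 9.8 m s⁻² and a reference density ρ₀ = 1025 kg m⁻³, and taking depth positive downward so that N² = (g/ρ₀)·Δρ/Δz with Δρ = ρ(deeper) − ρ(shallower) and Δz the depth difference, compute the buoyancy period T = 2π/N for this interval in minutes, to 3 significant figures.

10.7 min

Δρ = 1024.93 − 1024.33 = 0.60 kg m⁻³ over Δz = 141.5 − 82.1 = 59.4 m.
N² = (9.8/1025) × (0.60/59.4) = 9.6576 × 10⁻⁵ s⁻².
N = √(9.6576 × 10⁻⁵) = 9.8273 × 10⁻³ rad s⁻¹, so T = 2π/N = 639.36 s = 10.656 min ≈ 10.7 min.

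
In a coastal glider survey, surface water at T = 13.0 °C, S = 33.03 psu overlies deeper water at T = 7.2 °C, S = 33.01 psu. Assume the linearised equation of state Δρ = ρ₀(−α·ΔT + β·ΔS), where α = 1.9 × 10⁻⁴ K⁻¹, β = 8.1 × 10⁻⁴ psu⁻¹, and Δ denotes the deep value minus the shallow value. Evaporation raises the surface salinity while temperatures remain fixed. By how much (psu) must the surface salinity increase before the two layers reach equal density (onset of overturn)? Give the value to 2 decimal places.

Neutral buoyancy requires −α(T_deep − T_surf) + β(S_deep − S_surf′) = 0.
S_surf′ = S_deep − (α/β)·ΔT = 33.01 − (1.9 × 10⁻⁴/8.1 × 10⁻⁴)·(-5.8) = 34.3705 psu.
Increase required: 34.3705 − 33.03 = 1.3405 psu.

1.34 psu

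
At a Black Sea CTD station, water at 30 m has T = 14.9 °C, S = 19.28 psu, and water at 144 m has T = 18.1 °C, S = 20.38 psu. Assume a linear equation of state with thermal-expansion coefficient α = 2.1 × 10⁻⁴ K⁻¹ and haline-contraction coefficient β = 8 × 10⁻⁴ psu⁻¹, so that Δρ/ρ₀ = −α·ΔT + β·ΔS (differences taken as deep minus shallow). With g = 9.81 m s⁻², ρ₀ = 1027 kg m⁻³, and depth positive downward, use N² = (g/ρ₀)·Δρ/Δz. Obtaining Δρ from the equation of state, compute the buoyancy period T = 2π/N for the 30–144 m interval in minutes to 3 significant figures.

24.8 min

ΔT = +3.2 K, ΔS = +1.10 psu (deep − shallow).
Δρ/ρ₀ = −αΔT + βΔS = -6.72 × 10⁻⁴ + 8.80 × 10⁻⁴ = 2.08 × 10⁻⁴, so Δρ ≈ 0.2136 kg m⁻³.
N² = (g/ρ₀)·Δρ/Δz = g·(Δρ/ρ₀)/Δz = 9.81 × 2.08 × 10⁻⁴ / 114 = 1.7899 × 10⁻⁵ s⁻².
N = √(1.7899 × 10⁻⁵) = 4.2307 × 10⁻³ rad s⁻¹ → T = 2π/N = 1.4851 × 10³ s = 24.752 min ≈ 24.8 min.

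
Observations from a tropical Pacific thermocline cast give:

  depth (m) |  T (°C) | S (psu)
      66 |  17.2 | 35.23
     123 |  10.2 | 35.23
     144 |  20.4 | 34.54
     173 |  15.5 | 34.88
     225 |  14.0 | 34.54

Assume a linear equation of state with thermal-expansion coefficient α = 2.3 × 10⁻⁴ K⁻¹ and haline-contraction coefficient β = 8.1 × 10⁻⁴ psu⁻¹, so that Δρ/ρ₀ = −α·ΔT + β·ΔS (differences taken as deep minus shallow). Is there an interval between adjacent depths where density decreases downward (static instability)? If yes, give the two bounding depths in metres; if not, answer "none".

123–144 m

Evaluate Δρ/ρ₀ = −αΔT + βΔS across each adjacent pair:
  66–123 m: −αΔT+βΔS = −(2.3 × 10⁻⁴)(-7.0)+(8.1 × 10⁻⁴)(+0.00) = 1.6 × 10⁻³ → stable
  123–144 m: −αΔT+βΔS = −(2.3 × 10⁻⁴)(+10.2)+(8.1 × 10⁻⁴)(-0.69) = -2.9 × 10⁻³ → UNSTABLE
  144–173 m: −αΔT+βΔS = −(2.3 × 10⁻⁴)(-4.9)+(8.1 × 10⁻⁴)(+0.34) = 1.4 × 10⁻³ → stable
  173–225 m: −αΔT+βΔS = −(2.3 × 10⁻⁴)(-1.5)+(8.1 × 10⁻⁴)(-0.34) = 7.0 × 10⁻⁵ → stable
The 123–144 m interval has Δρ < 0: lighter water underlies denser water.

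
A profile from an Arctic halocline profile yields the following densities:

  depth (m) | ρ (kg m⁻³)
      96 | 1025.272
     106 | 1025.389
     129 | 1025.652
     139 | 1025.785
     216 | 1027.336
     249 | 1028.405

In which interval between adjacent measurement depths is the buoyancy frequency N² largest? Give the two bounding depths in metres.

216–249 m

Compute the density gradient over each adjacent pair:
  96–106 m: Δρ/Δz = 0.117/10 = 0.012 kg m⁻⁴
  106–129 m: Δρ/Δz = 0.263/23 = 0.011 kg m⁻⁴
  129–139 m: Δρ/Δz = 0.133/10 = 0.013 kg m⁻⁴
  139–216 m: Δρ/Δz = 1.551/77 = 0.020 kg m⁻⁴
  216–249 m: Δρ/Δz = 1.069/33 = 0.032 kg m⁻⁴
The largest gradient is in the 216–249 m interval — the pycnocline.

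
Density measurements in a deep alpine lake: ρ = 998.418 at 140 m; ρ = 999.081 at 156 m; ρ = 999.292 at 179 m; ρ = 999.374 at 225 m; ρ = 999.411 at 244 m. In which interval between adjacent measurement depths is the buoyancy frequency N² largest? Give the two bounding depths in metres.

Compute the density gradient over each adjacent pair:
  140–156 m: Δρ/Δz = 0.663/16 = 0.041 kg m⁻⁴
  156–179 m: Δρ/Δz = 0.211/23 = 9.2 × 10⁻³ kg m⁻⁴
  179–225 m: Δρ/Δz = 0.082/46 = 1.8 × 10⁻³ kg m⁻⁴
  225–244 m: Δρ/Δz = 0.037/19 = 1.9 × 10⁻³ kg m⁻⁴
The largest gradient is in the 140–156 m interval — the pycnocline.

140–156 m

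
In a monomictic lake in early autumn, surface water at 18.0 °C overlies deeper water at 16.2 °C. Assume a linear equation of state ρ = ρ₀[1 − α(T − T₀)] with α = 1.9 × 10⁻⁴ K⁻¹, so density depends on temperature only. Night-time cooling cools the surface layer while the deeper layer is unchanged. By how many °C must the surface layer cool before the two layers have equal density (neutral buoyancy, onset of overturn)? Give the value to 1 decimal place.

1.8 °C

With temperature the only control, equal density requires T_surf′ = T_deep.
T_surf′ = 16.2 °C.
Cooling required: 18.0 − 16.2 = 1.8 °C.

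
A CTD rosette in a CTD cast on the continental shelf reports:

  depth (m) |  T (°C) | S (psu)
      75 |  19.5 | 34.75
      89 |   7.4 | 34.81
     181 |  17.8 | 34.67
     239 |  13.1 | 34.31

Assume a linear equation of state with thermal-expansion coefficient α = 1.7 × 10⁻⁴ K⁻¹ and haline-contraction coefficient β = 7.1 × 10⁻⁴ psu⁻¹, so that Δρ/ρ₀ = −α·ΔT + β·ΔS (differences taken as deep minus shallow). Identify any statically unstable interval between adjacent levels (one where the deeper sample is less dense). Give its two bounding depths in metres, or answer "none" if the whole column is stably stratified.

89–181 m

Evaluate Δρ/ρ₀ = −αΔT + βΔS across each adjacent pair:
  75–89 m: −αΔT+βΔS = −(1.7 × 10⁻⁴)(-12.1)+(7.1 × 10⁻⁴)(+0.06) = 2.1 × 10⁻³ → stable
  89–181 m: −αΔT+βΔS = −(1.7 × 10⁻⁴)(+10.4)+(7.1 × 10⁻⁴)(-0.14) = -1.9 × 10⁻³ → UNSTABLE
  181–239 m: −αΔT+βΔS = −(1.7 × 10⁻⁴)(-4.7)+(7.1 × 10⁻⁴)(-0.36) = 5.4 × 10⁻⁴ → stable
The 89–181 m interval has Δρ < 0: lighter water underlies denser water.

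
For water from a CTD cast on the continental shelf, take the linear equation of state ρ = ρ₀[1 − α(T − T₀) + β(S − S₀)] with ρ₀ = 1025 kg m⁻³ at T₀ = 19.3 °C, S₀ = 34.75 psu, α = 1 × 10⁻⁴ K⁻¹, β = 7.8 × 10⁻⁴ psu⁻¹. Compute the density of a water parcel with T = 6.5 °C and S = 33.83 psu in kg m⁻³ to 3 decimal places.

1025.576 kg m⁻³

T − T₀ = -12.8 K, S − S₀ = -0.92 psu.
Bracket = 1 − α·(-12.8) + β·(-0.92) = 1 + (5.624 × 10⁻⁴) = 1.0005624.
ρ = 1025 × 1.0005624 = 1025.576 kg m⁻³.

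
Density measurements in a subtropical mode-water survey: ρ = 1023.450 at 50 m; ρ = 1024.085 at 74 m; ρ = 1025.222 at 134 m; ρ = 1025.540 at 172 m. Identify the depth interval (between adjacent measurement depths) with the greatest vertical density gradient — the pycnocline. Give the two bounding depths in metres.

50–74 m

Compute the density gradient over each adjacent pair:
  50–74 m: Δρ/Δz = 0.635/24 = 0.026 kg m⁻⁴
  74–134 m: Δρ/Δz = 1.137/60 = 0.019 kg m⁻⁴
  134–172 m: Δρ/Δz = 0.318/38 = 8.4 × 10⁻³ kg m⁻⁴
The largest gradient is in the 50–74 m interval — the pycnocline.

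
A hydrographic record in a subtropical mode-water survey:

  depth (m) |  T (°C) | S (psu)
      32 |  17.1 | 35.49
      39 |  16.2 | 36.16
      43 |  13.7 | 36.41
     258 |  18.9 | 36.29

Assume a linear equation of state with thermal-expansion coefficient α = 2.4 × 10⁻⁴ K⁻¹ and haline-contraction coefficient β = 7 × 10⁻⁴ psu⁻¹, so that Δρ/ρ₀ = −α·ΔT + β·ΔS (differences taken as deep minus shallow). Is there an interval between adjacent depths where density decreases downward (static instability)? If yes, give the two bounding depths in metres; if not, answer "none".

43–258 m

Evaluate Δρ/ρ₀ = −αΔT + βΔS across each adjacent pair:
  32–39 m: −αΔT+βΔS = −(2.4 × 10⁻⁴)(-0.9)+(7 × 10⁻⁴)(+0.67) = 6.9 × 10⁻⁴ → stable
  39–43 m: −αΔT+βΔS = −(2.4 × 10⁻⁴)(-2.5)+(7 × 10⁻⁴)(+0.25) = 7.8 × 10⁻⁴ → stable
  43–258 m: −αΔT+βΔS = −(2.4 × 10⁻⁴)(+5.2)+(7 × 10⁻⁴)(-0.12) = -1.3 × 10⁻³ → UNSTABLE
The 43–258 m interval has Δρ < 0: lighter water underlies denser water.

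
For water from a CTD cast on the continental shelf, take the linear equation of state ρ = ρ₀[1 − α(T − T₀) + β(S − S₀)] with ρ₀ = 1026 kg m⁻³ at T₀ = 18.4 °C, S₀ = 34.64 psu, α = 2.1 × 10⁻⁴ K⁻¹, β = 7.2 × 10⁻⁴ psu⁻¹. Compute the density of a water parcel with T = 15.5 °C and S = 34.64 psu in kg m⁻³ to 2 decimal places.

T − T₀ = -2.9 K, S − S₀ = +0.00 psu.
Bracket = 1 − α·(-2.9) + β·(+0.00) = 1 + (6.09 × 10⁻⁴) = 1.0006090.
ρ = 1026 × 1.0006090 = 1026.62 kg m⁻³.

1026.62 kg m⁻³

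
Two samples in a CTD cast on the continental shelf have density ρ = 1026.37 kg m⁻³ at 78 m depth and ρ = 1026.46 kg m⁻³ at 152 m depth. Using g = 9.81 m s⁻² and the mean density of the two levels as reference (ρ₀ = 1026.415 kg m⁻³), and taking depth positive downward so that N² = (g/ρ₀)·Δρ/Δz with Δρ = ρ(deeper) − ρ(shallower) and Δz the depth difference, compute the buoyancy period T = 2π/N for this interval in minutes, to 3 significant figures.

30.7 min

Δρ = 1026.46 − 1026.37 = 0.09 kg m⁻³ over Δz = 152 − 78 = 74 m.
N² = (9.81/1026.415) × (0.09/74) = 1.1624 × 10⁻⁵ s⁻².
N = √(1.1624 × 10⁻⁵) = 3.4094 × 10⁻³ rad s⁻¹, so T = 2π/N = 1.8429 × 10³ s = 30.715 min ≈ 30.7 min.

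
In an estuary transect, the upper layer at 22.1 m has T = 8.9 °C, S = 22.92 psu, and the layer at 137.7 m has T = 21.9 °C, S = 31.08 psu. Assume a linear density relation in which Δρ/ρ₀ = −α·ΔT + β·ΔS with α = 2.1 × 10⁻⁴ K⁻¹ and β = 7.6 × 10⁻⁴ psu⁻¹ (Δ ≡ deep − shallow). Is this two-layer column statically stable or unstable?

ΔT = 21.9 − 8.9 = +13.0 K and ΔS = 31.08 − 22.92 = +8.16 psu (deep − shallow).
−αΔT = -2.73 × 10⁻³; βΔS = 6.2016 × 10⁻³; sum Δρ/ρ₀ = 3.4716 × 10⁻³.
Δρ/ρ₀ > 0, so Δρ > 0: deeper water is denser → statically stable.

stable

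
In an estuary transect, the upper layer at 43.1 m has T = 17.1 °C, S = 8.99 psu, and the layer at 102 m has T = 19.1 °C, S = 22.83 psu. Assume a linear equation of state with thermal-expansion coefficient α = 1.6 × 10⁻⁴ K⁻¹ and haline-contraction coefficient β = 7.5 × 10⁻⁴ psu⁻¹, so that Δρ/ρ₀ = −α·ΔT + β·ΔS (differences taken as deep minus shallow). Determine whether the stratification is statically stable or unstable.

stable

ΔT = 19.1 − 17.1 = +2.0 K and ΔS = 22.83 − 8.99 = +13.84 psu (deep − shallow).
−αΔT = -3.20 × 10⁻⁴; βΔS = 0.01038; sum Δρ/ρ₀ = 0.01006.
Δρ/ρ₀ > 0, so Δρ > 0: deeper water is denser → statically stable.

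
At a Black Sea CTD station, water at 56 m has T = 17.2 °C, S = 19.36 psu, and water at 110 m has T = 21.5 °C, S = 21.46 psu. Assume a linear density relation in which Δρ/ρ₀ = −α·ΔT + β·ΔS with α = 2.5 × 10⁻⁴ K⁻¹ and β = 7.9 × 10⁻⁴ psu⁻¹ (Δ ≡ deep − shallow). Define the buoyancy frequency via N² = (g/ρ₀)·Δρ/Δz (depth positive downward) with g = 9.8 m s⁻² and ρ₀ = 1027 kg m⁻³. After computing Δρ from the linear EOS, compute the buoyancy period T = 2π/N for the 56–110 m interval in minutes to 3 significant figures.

ΔT = +4.3 K, ΔS = +2.10 psu (deep − shallow).
Δρ/ρ₀ = −αΔT + βΔS = -1.075 × 10⁻³ + 1.659 × 10⁻³ = 5.84 × 10⁻⁴, so Δρ ≈ 0.5998 kg m⁻³.
N² = (g/ρ₀)·Δρ/Δz = g·(Δρ/ρ₀)/Δz = 9.8 × 5.84 × 10⁻⁴ / 54 = 1.0599 × 10⁻⁴ s⁻².
N = √(1.0599 × 10⁻⁴) = 0.010295 rad s⁻¹ → T = 2π/N = 610.31 s = 10.172 min ≈ 10.2 min.

10.2 min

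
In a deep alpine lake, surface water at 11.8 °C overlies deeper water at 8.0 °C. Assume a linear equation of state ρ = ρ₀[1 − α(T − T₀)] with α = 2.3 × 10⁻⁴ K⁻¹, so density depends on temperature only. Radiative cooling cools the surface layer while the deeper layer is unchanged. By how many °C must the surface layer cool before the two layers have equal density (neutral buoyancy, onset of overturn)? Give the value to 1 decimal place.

With temperature the only control, equal density requires T_surf′ = T_deep.
T_surf′ = 8.0 °C.
Cooling required: 11.8 − 8.0 = 3.8 °C.

3.8 °C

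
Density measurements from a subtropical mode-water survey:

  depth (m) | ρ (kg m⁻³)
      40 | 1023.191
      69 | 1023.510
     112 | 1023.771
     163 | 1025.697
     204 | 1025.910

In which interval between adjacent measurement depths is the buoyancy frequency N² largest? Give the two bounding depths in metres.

Compute the density gradient over each adjacent pair:
  40–69 m: Δρ/Δz = 0.319/29 = 0.011 kg m⁻⁴
  69–112 m: Δρ/Δz = 0.261/43 = 6.1 × 10⁻³ kg m⁻⁴
  112–163 m: Δρ/Δz = 1.926/51 = 0.038 kg m⁻⁴
  163–204 m: Δρ/Δz = 0.213/41 = 5.2 × 10⁻³ kg m⁻⁴
The largest gradient is in the 112–163 m interval — the pycnocline.

112–163 m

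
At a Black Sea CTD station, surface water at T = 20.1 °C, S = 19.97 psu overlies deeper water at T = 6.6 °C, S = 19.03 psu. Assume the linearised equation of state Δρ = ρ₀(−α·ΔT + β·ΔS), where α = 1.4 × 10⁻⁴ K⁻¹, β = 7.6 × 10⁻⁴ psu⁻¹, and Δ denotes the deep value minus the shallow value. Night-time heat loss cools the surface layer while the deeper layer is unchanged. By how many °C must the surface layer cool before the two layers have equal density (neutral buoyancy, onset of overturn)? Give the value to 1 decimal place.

8.4 °C

Neutral buoyancy requires Δρ = 0, i.e. −α(T_deep − T_surf′) + β(S_deep − S_surf) = 0.
T_surf′ = T_deep − (β/α)·ΔS = 6.6 − (7.6 × 10⁻⁴/1.4 × 10⁻⁴)·(-0.94) = 11.703 °C.
Cooling required: 20.1 − (11.703) = 8.397 °C.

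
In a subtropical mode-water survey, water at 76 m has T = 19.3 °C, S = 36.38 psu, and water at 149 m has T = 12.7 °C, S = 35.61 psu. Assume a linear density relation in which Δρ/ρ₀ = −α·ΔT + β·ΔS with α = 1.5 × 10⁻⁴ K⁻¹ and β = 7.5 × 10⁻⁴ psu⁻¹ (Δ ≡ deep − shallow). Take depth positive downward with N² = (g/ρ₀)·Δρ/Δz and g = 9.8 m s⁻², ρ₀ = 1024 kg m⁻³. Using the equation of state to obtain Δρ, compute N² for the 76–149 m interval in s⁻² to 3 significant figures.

ΔT = -6.6 K, ΔS = -0.77 psu (deep − shallow).
Δρ/ρ₀ = −αΔT + βΔS = 9.90 × 10⁻⁴ − 5.775 × 10⁻⁴ = 4.125 × 10⁻⁴, so Δρ ≈ 0.4224 kg m⁻³.
N² = (g/ρ₀)·Δρ/Δz = g·(Δρ/ρ₀)/Δz = 9.8 × 4.125 × 10⁻⁴ / 73 = 5.5377 × 10⁻⁵ s⁻² ≈ 5.54 × 10⁻⁵ s⁻².

5.54 × 10⁻⁵ s⁻²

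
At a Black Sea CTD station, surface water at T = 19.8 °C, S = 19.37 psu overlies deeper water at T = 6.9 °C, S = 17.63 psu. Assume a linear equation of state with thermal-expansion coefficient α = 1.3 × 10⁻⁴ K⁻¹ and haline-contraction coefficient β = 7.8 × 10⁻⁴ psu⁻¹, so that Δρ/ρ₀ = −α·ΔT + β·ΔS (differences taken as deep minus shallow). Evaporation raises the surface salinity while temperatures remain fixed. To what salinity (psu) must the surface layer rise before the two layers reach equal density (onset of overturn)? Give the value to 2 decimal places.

19.78 psu

Neutral buoyancy requires −α(T_deep − T_surf) + β(S_deep − S_surf′) = 0.
S_surf′ = S_deep − (α/β)·ΔT = 17.63 − (1.3 × 10⁻⁴/7.8 × 10⁻⁴)·(-12.9) = 19.7800 psu.
Increase required: 19.7800 − 19.37 = 0.4100 psu.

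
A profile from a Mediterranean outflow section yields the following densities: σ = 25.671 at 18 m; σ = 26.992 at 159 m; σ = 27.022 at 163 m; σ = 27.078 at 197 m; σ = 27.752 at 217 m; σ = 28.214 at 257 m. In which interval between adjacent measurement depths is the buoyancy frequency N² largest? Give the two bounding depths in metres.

Compute the density gradient over each adjacent pair:
  18–159 m: Δρ/Δz = 1.321/141 = 9.4 × 10⁻³ kg m⁻⁴
  159–163 m: Δρ/Δz = 0.030/4 = 7.5 × 10⁻³ kg m⁻⁴
  163–197 m: Δρ/Δz = 0.056/34 = 1.6 × 10⁻³ kg m⁻⁴
  197–217 m: Δρ/Δz = 0.674/20 = 0.034 kg m⁻⁴
  217–257 m: Δρ/Δz = 0.462/40 = 0.012 kg m⁻⁴
The largest gradient is in the 197–217 m interval — the pycnocline.

197–217 m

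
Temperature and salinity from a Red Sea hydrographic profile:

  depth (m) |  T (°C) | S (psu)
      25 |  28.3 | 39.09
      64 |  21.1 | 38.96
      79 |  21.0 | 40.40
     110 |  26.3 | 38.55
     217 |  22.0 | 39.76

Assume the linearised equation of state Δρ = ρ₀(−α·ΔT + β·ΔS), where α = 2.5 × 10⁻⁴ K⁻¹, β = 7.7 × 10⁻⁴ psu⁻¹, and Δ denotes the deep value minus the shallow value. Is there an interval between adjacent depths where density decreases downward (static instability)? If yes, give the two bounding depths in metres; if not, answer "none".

Evaluate Δρ/ρ₀ = −αΔT + βΔS across each adjacent pair:
  25–64 m: −αΔT+βΔS = −(2.5 × 10⁻⁴)(-7.2)+(7.7 × 10⁻⁴)(-0.13) = 1.7 × 10⁻³ → stable
  64–79 m: −αΔT+βΔS = −(2.5 × 10⁻⁴)(-0.1)+(7.7 × 10⁻⁴)(+1.44) = 1.1 × 10⁻³ → stable
  79–110 m: −αΔT+βΔS = −(2.5 × 10⁻⁴)(+5.3)+(7.7 × 10⁻⁴)(-1.85) = -2.7 × 10⁻³ → UNSTABLE
  110–217 m: −αΔT+βΔS = −(2.5 × 10⁻⁴)(-4.3)+(7.7 × 10⁻⁴)(+1.21) = 2.0 × 10⁻³ → stable
The 79–110 m interval has Δρ < 0: lighter water underlies denser water.

79–110 m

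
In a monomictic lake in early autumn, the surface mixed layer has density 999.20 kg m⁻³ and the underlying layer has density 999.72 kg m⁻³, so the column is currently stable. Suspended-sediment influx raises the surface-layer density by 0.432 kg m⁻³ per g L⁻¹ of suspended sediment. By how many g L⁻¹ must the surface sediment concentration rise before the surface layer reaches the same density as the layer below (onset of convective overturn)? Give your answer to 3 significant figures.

1.20 g L⁻¹

Density deficit of the surface layer: 999.72 − 999.20 = 0.52 kg m⁻³.
Required change = 0.52 / 0.432 = 1.20 g L⁻¹.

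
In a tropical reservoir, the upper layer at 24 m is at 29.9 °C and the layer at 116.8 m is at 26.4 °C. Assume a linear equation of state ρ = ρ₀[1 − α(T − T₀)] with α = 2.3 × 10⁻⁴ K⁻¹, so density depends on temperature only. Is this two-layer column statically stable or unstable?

ΔT = 26.4 − 29.9 = -3.5 K, so Δρ/ρ₀ = −αΔT = 8.05 × 10⁻⁴.
Δρ/ρ₀ > 0, so Δρ > 0: deeper water is denser → statically stable.

stable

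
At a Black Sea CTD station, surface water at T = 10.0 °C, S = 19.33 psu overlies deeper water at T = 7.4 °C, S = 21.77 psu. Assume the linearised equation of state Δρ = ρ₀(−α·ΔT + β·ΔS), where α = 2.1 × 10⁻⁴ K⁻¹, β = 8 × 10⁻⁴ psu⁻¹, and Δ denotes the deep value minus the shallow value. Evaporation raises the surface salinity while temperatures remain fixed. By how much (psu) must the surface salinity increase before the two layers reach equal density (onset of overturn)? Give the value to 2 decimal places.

3.12 psu

Neutral buoyancy requires −α(T_deep − T_surf) + β(S_deep − S_surf′) = 0.
S_surf′ = S_deep − (α/β)·ΔT = 21.77 − (2.1 × 10⁻⁴/8 × 10⁻⁴)·(-2.6) = 22.4525 psu.
Increase required: 22.4525 − 19.33 = 3.1225 psu.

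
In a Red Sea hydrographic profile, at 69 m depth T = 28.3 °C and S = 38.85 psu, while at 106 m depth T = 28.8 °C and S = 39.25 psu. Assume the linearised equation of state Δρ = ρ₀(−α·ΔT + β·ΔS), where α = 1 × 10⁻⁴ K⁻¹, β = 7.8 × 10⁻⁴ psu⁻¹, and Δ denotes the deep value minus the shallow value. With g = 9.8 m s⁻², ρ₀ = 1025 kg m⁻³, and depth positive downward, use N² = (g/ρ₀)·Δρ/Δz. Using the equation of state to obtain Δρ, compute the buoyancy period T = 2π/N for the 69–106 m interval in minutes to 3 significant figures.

ΔT = +0.5 K, ΔS = +0.40 psu (deep − shallow).
Δρ/ρ₀ = −αΔT + βΔS = -5.00 × 10⁻⁵ + 3.12 × 10⁻⁴ = 2.62 × 10⁻⁴, so Δρ ≈ 0.2685 kg m⁻³.
N² = (g/ρ₀)·Δρ/Δz = g·(Δρ/ρ₀)/Δz = 9.8 × 2.62 × 10⁻⁴ / 37 = 6.9395 × 10⁻⁵ s⁻².
N = √(6.9395 × 10⁻⁵) = 8.3304 × 10⁻³ rad s⁻¹ → T = 2π/N = 754.25 s = 12.571 min ≈ 12.6 min.

12.6 min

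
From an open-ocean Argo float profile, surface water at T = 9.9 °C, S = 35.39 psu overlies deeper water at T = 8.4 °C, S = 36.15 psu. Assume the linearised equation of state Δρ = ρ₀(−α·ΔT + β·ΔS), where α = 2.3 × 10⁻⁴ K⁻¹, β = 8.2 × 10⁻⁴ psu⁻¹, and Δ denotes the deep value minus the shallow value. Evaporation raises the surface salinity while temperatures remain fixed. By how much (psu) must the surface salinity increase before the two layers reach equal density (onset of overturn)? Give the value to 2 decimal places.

Neutral buoyancy requires −α(T_deep − T_surf) + β(S_deep − S_surf′) = 0.
S_surf′ = S_deep − (α/β)·ΔT = 36.15 − (2.3 × 10⁻⁴/8.2 × 10⁻⁴)·(-1.5) = 36.5707 psu.
Increase required: 36.5707 − 35.39 = 1.1807 psu.

1.18 psu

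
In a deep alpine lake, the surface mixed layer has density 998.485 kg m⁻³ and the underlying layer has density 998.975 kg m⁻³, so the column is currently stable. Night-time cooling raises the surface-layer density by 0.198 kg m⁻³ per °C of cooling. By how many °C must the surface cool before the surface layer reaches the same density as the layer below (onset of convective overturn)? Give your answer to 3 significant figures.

2.47 °C

Density deficit of the surface layer: 998.975 − 998.485 = 0.49 kg m⁻³.
Required change = 0.49 / 0.198 = 2.47 °C.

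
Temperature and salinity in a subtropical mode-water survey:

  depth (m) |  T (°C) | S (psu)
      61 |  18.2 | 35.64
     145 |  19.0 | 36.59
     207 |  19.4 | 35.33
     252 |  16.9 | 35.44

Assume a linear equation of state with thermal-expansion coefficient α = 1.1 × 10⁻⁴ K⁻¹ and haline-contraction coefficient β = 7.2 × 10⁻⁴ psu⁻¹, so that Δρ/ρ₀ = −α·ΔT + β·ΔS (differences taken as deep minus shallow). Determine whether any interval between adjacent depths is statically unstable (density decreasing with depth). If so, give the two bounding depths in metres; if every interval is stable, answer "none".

145–207 m

Evaluate Δρ/ρ₀ = −αΔT + βΔS across each adjacent pair:
  61–145 m: −αΔT+βΔS = −(1.1 × 10⁻⁴)(+0.8)+(7.2 × 10⁻⁴)(+0.95) = 6.0 × 10⁻⁴ → stable
  145–207 m: −αΔT+βΔS = −(1.1 × 10⁻⁴)(+0.4)+(7.2 × 10⁻⁴)(-1.26) = -9.5 × 10⁻⁴ → UNSTABLE
  207–252 m: −αΔT+βΔS = −(1.1 × 10⁻⁴)(-2.5)+(7.2 × 10⁻⁴)(+0.11) = 3.5 × 10⁻⁴ → stable
The 145–207 m interval has Δρ < 0: lighter water underlies denser water.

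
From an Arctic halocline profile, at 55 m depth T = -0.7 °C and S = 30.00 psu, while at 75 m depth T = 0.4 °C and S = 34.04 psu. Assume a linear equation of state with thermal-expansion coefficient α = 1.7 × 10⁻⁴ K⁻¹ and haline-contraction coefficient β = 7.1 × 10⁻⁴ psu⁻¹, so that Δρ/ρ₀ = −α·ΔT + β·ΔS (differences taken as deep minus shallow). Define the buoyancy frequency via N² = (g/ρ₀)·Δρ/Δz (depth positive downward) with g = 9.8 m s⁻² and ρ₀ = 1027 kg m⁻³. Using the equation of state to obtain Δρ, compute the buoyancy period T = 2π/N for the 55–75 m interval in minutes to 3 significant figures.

ΔT = +1.1 K, ΔS = +4.04 psu (deep − shallow).
Δρ/ρ₀ = −αΔT + βΔS = -1.87 × 10⁻⁴ + 2.8684 × 10⁻³ = 2.6814 × 10⁻³, so Δρ ≈ 2.754 kg m⁻³.
N² = (g/ρ₀)·Δρ/Δz = g·(Δρ/ρ₀)/Δz = 9.8 × 2.6814 × 10⁻³ / 20 = 1.3139 × 10⁻³ s⁻².
N = √(1.3139 × 10⁻³) = 0.036248 rad s⁻¹ → T = 2π/N = 173.34 s = 2.8890 min ≈ 2.89 min.

2.89 min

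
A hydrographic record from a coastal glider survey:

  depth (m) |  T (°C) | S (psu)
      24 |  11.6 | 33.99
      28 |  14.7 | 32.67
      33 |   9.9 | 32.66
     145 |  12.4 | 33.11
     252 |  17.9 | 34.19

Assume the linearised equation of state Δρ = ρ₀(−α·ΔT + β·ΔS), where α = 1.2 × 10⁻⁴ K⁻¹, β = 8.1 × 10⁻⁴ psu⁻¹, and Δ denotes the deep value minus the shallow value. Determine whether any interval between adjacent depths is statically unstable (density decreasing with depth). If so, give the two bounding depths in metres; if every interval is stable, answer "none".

24–28 m

Evaluate Δρ/ρ₀ = −αΔT + βΔS across each adjacent pair:
  24–28 m: −αΔT+βΔS = −(1.2 × 10⁻⁴)(+3.1)+(8.1 × 10⁻⁴)(-1.32) = -1.4 × 10⁻³ → UNSTABLE
  28–33 m: −αΔT+βΔS = −(1.2 × 10⁻⁴)(-4.8)+(8.1 × 10⁻⁴)(-0.01) = 5.7 × 10⁻⁴ → stable
  33–145 m: −αΔT+βΔS = −(1.2 × 10⁻⁴)(+2.5)+(8.1 × 10⁻⁴)(+0.45) = 6.4 × 10⁻⁵ → stable
  145–252 m: −αΔT+βΔS = −(1.2 × 10⁻⁴)(+5.5)+(8.1 × 10⁻⁴)(+1.08) = 2.1 × 10⁻⁴ → stable
The 24–28 m interval has Δρ < 0: lighter water underlies denser water.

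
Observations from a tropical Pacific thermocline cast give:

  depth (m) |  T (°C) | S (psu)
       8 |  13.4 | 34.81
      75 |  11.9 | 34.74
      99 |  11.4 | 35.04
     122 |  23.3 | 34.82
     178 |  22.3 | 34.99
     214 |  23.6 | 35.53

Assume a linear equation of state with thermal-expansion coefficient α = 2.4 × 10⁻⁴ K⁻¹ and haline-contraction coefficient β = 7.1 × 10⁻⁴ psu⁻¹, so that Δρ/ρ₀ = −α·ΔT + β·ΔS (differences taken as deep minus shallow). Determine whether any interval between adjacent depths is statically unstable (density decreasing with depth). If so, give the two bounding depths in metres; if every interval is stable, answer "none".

99–122 m

Evaluate Δρ/ρ₀ = −αΔT + βΔS across each adjacent pair:
  8–75 m: −αΔT+βΔS = −(2.4 × 10⁻⁴)(-1.5)+(7.1 × 10⁻⁴)(-0.07) = 3.1 × 10⁻⁴ → stable
  75–99 m: −αΔT+βΔS = −(2.4 × 10⁻⁴)(-0.5)+(7.1 × 10⁻⁴)(+0.30) = 3.3 × 10⁻⁴ → stable
  99–122 m: −αΔT+βΔS = −(2.4 × 10⁻⁴)(+11.9)+(7.1 × 10⁻⁴)(-0.22) = -3.0 × 10⁻³ → UNSTABLE
  122–178 m: −αΔT+βΔS = −(2.4 × 10⁻⁴)(-1.0)+(7.1 × 10⁻⁴)(+0.17) = 3.6 × 10⁻⁴ → stable
  178–214 m: −αΔT+βΔS = −(2.4 × 10⁻⁴)(+1.3)+(7.1 × 10⁻⁴)(+0.54) = 7.1 × 10⁻⁵ → stable
The 99–122 m interval has Δρ < 0: lighter water underlies denser water.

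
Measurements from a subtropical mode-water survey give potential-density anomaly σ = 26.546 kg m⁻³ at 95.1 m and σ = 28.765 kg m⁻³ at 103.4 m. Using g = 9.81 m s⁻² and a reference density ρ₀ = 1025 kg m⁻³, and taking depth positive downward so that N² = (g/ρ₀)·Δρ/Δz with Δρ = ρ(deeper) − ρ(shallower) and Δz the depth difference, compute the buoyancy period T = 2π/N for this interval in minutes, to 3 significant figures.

2.07 min

Δρ = 1028.765 − 1026.546 = 2.219 kg m⁻³ over Δz = 103.4 − 95.1 = 8.3 m.
N² = (9.81/1025) × (2.219/8.3) = 2.5587 × 10⁻³ s⁻².
N = √(2.5587 × 10⁻³) = 0.050584 rad s⁻¹, so T = 2π/N = 124.21 s = 2.0702 min ≈ 2.07 min.
Since Δρ > 0 the layer is stably stratified.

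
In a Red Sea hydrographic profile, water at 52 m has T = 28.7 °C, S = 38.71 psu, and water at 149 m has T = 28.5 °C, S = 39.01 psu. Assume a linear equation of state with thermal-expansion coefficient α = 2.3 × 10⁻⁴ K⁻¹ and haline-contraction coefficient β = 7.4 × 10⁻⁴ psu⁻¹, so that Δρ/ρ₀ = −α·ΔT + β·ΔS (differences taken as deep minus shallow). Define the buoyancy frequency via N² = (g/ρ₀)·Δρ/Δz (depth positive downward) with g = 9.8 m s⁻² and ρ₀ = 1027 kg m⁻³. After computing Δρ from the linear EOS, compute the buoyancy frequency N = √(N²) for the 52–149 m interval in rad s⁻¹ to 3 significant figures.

5.20 × 10⁻³ rad s⁻¹

ΔT = -0.2 K, ΔS = +0.30 psu (deep − shallow).
Δρ/ρ₀ = −αΔT + βΔS = 4.60 × 10⁻⁵ + 2.22 × 10⁻⁴ = 2.68 × 10⁻⁴, so Δρ ≈ 0.2752 kg m⁻³.
N² = (g/ρ₀)·Δρ/Δz = g·(Δρ/ρ₀)/Δz = 9.8 × 2.68 × 10⁻⁴ / 97 = 2.7076 × 10⁻⁵ s⁻².
N = √(2.7076 × 10⁻⁵) = 5.2035 × 10⁻³ rad s⁻¹ ≈ 5.20 × 10⁻³ rad s⁻¹.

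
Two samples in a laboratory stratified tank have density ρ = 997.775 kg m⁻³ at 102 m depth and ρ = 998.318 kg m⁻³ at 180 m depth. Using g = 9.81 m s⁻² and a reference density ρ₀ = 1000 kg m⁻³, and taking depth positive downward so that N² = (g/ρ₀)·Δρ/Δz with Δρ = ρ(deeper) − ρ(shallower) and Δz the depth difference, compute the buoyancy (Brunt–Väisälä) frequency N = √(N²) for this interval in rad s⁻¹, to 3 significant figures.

8.26 × 10⁻³ rad s⁻¹

Δρ = 998.318 − 997.775 = 0.543 kg m⁻³ over Δz = 180 − 102 = 78 m.
N² = (9.81/1000) × (0.543/78) = 6.8293 × 10⁻⁵ s⁻².
N = √(6.8293 × 10⁻⁵) = 8.2640 × 10⁻³ rad s⁻¹ ≈ 8.26 × 10⁻³ rad s⁻¹.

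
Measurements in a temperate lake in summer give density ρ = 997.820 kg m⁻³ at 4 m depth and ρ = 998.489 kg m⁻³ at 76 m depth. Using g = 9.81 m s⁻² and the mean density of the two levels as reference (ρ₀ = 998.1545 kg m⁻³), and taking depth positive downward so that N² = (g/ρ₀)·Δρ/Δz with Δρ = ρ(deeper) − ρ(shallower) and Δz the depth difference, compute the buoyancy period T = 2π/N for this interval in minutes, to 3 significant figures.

11.0 min

Δρ = 998.489 − 997.820 = 0.669 kg m⁻³ over Δz = 76 − 4 = 72 m.
N² = (9.81/998.1545) × (0.669/72) = 9.1320 × 10⁻⁵ s⁻².
N = √(9.1320 × 10⁻⁵) = 9.5561 × 10⁻³ rad s⁻¹, so T = 2π/N = 657.51 s = 10.958 min ≈ 11.0 min.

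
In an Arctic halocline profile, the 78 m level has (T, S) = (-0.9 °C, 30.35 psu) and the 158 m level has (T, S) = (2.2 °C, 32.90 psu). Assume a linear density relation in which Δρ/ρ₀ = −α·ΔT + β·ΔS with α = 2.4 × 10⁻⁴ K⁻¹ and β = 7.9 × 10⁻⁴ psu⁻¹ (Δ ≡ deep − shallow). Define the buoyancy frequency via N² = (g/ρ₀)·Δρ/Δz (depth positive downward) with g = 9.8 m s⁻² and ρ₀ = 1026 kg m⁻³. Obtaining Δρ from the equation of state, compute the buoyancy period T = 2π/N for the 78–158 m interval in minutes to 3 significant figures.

ΔT = +3.1 K, ΔS = +2.55 psu (deep − shallow).
Δρ/ρ₀ = −αΔT + βΔS = -7.44 × 10⁻⁴ + 2.0145 × 10⁻³ = 1.2705 × 10⁻³, so Δρ ≈ 1.304 kg m⁻³.
N² = (g/ρ₀)·Δρ/Δz = g·(Δρ/ρ₀)/Δz = 9.8 × 1.2705 × 10⁻³ / 80 = 1.5564 × 10⁻⁴ s⁻².
N = √(1.5564 × 10⁻⁴) = 0.012476 rad s⁻¹ → T = 2π/N = 503.62 s = 8.3937 min ≈ 8.39 min.

8.39 min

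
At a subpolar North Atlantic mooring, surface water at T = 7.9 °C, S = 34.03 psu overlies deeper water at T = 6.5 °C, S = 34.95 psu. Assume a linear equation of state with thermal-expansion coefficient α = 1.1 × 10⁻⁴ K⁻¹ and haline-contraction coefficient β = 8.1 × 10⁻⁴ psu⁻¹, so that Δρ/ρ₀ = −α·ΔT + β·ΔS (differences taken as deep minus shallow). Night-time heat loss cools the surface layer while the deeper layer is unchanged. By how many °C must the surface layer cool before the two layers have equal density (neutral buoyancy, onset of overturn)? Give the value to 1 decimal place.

Neutral buoyancy requires Δρ = 0, i.e. −α(T_deep − T_surf′) + β(S_deep − S_surf) = 0.
T_surf′ = T_deep − (β/α)·ΔS = 6.5 − (8.1 × 10⁻⁴/1.1 × 10⁻⁴)·(+0.92) = -0.275 °C.
Cooling required: 7.9 − (-0.275) = 8.175 °C.

8.2 °C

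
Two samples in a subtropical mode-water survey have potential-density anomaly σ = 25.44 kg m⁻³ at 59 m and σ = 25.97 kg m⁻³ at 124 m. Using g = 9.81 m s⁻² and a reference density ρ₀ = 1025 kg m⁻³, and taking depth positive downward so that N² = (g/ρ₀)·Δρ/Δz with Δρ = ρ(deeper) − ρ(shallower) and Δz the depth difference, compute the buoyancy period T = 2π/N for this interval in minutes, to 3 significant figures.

Δρ = 1025.97 − 1025.44 = 0.53 kg m⁻³ over Δz = 124 − 59 = 65 m.
N² = (9.81/1025) × (0.53/65) = 7.8038 × 10⁻⁵ s⁻².
N = √(7.8038 × 10⁻⁵) = 8.8339 × 10⁻³ rad s⁻¹, so T = 2π/N = 711.26 s = 11.854 min ≈ 11.9 min.

11.9 min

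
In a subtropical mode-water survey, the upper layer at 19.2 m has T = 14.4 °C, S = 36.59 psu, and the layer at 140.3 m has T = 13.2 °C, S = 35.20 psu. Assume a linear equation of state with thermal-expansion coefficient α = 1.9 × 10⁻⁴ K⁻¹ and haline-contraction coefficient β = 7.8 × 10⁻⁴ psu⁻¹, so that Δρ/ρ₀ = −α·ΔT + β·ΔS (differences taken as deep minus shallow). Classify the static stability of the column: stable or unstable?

unstable

ΔT = 13.2 − 14.4 = -1.2 K and ΔS = 35.20 − 36.59 = -1.39 psu (deep − shallow).
−αΔT = 2.28 × 10⁻⁴; βΔS = -1.0842 × 10⁻³; sum Δρ/ρ₀ = -8.562 × 10⁻⁴.
Δρ/ρ₀ < 0, so Δρ < 0: deeper water is lighter → statically unstable; the column would overturn.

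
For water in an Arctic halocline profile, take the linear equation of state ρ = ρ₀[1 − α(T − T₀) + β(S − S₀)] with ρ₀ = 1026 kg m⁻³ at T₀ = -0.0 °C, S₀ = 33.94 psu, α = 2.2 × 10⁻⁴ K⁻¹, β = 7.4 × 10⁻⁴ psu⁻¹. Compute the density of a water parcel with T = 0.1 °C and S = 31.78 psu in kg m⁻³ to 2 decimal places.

1024.34 kg m⁻³

T − T₀ = +0.1 K, S − S₀ = -2.16 psu.
Bracket = 1 − α·(+0.1) + β·(-2.16) = 1 + (-1.6204 × 10⁻³) = 0.9983796.
ρ = 1026 × 0.9983796 = 1024.34 kg m⁻³.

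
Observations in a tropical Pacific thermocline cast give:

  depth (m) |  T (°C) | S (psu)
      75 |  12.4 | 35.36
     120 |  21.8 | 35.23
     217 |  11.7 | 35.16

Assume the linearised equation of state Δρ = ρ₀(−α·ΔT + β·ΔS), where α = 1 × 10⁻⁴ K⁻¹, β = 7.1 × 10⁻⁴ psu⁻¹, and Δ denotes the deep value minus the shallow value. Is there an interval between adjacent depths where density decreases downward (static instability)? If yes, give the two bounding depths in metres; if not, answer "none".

Evaluate Δρ/ρ₀ = −αΔT + βΔS across each adjacent pair:
  75–120 m: −αΔT+βΔS = −(1 × 10⁻⁴)(+9.4)+(7.1 × 10⁻⁴)(-0.13) = -1.0 × 10⁻³ → UNSTABLE
  120–217 m: −αΔT+βΔS = −(1 × 10⁻⁴)(-10.1)+(7.1 × 10⁻⁴)(-0.07) = 9.6 × 10⁻⁴ → stable
The 75–120 m interval has Δρ < 0: lighter water underlies denser water.

75–120 m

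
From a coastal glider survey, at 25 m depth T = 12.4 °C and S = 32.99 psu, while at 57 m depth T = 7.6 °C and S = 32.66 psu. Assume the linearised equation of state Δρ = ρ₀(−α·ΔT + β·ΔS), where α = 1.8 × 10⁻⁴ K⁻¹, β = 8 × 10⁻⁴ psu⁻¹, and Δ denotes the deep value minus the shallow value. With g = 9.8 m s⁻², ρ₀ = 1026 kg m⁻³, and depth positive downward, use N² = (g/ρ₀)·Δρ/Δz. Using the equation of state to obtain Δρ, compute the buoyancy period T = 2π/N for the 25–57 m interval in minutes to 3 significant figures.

7.73 min

ΔT = -4.8 K, ΔS = -0.33 psu (deep − shallow).
Δρ/ρ₀ = −αΔT + βΔS = 8.64 × 10⁻⁴ − 2.64 × 10⁻⁴ = 6.00 × 10⁻⁴, so Δρ ≈ 0.6156 kg m⁻³.
N² = (g/ρ₀)·Δρ/Δz = g·(Δρ/ρ₀)/Δz = 9.8 × 6.00 × 10⁻⁴ / 32 = 1.8375 × 10⁻⁴ s⁻².
N = √(1.8375 × 10⁻⁴) = 0.013555 rad s⁻¹ → T = 2π/N = 463.53 s = 7.7255 min ≈ 7.73 min.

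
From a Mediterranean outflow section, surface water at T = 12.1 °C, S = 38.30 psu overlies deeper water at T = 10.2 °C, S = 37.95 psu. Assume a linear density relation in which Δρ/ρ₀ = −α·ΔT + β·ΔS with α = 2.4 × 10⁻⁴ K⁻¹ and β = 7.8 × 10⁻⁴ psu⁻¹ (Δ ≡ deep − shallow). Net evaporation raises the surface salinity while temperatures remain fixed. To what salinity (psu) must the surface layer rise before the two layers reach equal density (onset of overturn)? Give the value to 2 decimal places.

Neutral buoyancy requires −α(T_deep − T_surf) + β(S_deep − S_surf′) = 0.
S_surf′ = S_deep − (α/β)·ΔT = 37.95 − (2.4 × 10⁻⁴/7.8 × 10⁻⁴)·(-1.9) = 38.5346 psu.
Increase required: 38.5346 − 38.30 = 0.2346 psu.

38.53 psu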